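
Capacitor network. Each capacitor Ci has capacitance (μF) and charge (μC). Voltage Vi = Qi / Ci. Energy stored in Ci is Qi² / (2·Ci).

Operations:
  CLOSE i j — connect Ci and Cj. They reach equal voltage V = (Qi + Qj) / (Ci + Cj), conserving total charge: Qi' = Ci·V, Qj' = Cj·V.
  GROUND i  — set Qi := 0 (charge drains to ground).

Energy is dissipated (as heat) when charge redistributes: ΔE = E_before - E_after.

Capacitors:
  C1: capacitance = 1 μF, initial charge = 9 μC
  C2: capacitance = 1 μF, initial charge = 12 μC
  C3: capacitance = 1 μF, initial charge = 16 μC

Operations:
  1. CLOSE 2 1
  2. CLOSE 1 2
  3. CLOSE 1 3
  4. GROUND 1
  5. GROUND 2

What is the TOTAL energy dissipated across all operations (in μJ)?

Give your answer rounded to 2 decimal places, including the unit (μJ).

Answer: 152.72 μJ

Derivation:
Initial: C1(1μF, Q=9μC, V=9.00V), C2(1μF, Q=12μC, V=12.00V), C3(1μF, Q=16μC, V=16.00V)
Op 1: CLOSE 2-1: Q_total=21.00, C_total=2.00, V=10.50; Q2=10.50, Q1=10.50; dissipated=2.250
Op 2: CLOSE 1-2: Q_total=21.00, C_total=2.00, V=10.50; Q1=10.50, Q2=10.50; dissipated=0.000
Op 3: CLOSE 1-3: Q_total=26.50, C_total=2.00, V=13.25; Q1=13.25, Q3=13.25; dissipated=7.562
Op 4: GROUND 1: Q1=0; energy lost=87.781
Op 5: GROUND 2: Q2=0; energy lost=55.125
Total dissipated: 152.719 μJ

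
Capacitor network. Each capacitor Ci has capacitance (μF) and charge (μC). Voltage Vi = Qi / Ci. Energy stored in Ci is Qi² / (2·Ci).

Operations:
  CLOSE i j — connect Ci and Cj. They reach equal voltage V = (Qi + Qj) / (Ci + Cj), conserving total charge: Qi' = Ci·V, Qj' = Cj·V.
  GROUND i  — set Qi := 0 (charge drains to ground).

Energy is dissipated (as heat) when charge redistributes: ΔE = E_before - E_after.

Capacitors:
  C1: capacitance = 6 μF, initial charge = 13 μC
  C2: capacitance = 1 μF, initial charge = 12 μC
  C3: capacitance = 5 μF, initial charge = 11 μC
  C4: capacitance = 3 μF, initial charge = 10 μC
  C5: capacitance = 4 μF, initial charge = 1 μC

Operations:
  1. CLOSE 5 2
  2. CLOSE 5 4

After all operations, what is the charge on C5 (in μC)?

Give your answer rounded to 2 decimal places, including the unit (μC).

Initial: C1(6μF, Q=13μC, V=2.17V), C2(1μF, Q=12μC, V=12.00V), C3(5μF, Q=11μC, V=2.20V), C4(3μF, Q=10μC, V=3.33V), C5(4μF, Q=1μC, V=0.25V)
Op 1: CLOSE 5-2: Q_total=13.00, C_total=5.00, V=2.60; Q5=10.40, Q2=2.60; dissipated=55.225
Op 2: CLOSE 5-4: Q_total=20.40, C_total=7.00, V=2.91; Q5=11.66, Q4=8.74; dissipated=0.461
Final charges: Q1=13.00, Q2=2.60, Q3=11.00, Q4=8.74, Q5=11.66

Answer: 11.66 μC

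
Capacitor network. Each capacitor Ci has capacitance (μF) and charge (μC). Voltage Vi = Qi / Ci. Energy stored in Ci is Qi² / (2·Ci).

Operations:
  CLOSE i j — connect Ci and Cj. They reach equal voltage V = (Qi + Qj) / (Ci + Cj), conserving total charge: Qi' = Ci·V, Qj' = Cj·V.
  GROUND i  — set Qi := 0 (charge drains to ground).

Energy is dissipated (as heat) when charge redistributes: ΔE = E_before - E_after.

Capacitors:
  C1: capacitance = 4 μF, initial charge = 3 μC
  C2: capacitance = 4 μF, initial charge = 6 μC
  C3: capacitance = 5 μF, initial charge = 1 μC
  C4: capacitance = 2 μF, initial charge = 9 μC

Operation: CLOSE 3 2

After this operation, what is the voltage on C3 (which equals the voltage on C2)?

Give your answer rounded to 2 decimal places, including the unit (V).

Initial: C1(4μF, Q=3μC, V=0.75V), C2(4μF, Q=6μC, V=1.50V), C3(5μF, Q=1μC, V=0.20V), C4(2μF, Q=9μC, V=4.50V)
Op 1: CLOSE 3-2: Q_total=7.00, C_total=9.00, V=0.78; Q3=3.89, Q2=3.11; dissipated=1.878

Answer: 0.78 V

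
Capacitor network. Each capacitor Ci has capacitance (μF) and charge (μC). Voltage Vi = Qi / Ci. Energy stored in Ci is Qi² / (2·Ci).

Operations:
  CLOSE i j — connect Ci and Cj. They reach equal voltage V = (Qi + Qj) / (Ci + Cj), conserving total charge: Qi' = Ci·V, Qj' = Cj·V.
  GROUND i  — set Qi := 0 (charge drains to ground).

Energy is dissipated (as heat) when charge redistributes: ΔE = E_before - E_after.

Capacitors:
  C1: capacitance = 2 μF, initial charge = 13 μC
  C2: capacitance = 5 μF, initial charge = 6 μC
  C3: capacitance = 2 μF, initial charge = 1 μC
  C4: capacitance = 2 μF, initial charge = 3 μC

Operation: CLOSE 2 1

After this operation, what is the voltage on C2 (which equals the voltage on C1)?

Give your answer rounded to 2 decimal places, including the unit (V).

Initial: C1(2μF, Q=13μC, V=6.50V), C2(5μF, Q=6μC, V=1.20V), C3(2μF, Q=1μC, V=0.50V), C4(2μF, Q=3μC, V=1.50V)
Op 1: CLOSE 2-1: Q_total=19.00, C_total=7.00, V=2.71; Q2=13.57, Q1=5.43; dissipated=20.064

Answer: 2.71 V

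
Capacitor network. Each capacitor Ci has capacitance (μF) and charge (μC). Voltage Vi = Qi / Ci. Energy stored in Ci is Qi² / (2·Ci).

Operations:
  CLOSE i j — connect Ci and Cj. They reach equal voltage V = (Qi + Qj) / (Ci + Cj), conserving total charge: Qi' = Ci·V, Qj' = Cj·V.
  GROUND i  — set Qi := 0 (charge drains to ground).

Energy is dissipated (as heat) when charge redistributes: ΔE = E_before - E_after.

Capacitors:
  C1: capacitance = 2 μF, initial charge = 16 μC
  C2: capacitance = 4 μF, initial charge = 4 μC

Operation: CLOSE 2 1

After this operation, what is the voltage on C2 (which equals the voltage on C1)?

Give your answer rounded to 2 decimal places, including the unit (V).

Initial: C1(2μF, Q=16μC, V=8.00V), C2(4μF, Q=4μC, V=1.00V)
Op 1: CLOSE 2-1: Q_total=20.00, C_total=6.00, V=3.33; Q2=13.33, Q1=6.67; dissipated=32.667

Answer: 3.33 V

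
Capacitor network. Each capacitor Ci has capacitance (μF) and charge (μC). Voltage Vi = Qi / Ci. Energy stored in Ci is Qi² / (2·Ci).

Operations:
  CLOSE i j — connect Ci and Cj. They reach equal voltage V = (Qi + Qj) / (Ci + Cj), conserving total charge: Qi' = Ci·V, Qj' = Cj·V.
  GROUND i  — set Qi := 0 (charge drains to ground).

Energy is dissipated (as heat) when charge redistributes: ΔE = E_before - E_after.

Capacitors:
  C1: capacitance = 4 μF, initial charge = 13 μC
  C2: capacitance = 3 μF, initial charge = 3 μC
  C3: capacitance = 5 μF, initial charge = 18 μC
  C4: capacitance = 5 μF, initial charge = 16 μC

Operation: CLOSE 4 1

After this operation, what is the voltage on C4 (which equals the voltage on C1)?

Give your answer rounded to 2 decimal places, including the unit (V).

Answer: 3.22 V

Derivation:
Initial: C1(4μF, Q=13μC, V=3.25V), C2(3μF, Q=3μC, V=1.00V), C3(5μF, Q=18μC, V=3.60V), C4(5μF, Q=16μC, V=3.20V)
Op 1: CLOSE 4-1: Q_total=29.00, C_total=9.00, V=3.22; Q4=16.11, Q1=12.89; dissipated=0.003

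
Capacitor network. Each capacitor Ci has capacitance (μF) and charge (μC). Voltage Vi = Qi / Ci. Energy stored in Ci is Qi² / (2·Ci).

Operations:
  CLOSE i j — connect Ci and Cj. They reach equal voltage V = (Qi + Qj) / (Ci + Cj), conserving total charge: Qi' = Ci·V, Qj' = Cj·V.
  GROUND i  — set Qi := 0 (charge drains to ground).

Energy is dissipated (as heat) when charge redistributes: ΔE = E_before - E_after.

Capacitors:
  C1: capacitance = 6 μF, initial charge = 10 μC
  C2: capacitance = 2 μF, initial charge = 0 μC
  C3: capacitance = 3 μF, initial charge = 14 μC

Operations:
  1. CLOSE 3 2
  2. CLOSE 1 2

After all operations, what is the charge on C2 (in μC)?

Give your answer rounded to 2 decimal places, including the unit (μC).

Initial: C1(6μF, Q=10μC, V=1.67V), C2(2μF, Q=0μC, V=0.00V), C3(3μF, Q=14μC, V=4.67V)
Op 1: CLOSE 3-2: Q_total=14.00, C_total=5.00, V=2.80; Q3=8.40, Q2=5.60; dissipated=13.067
Op 2: CLOSE 1-2: Q_total=15.60, C_total=8.00, V=1.95; Q1=11.70, Q2=3.90; dissipated=0.963
Final charges: Q1=11.70, Q2=3.90, Q3=8.40

Answer: 3.90 μC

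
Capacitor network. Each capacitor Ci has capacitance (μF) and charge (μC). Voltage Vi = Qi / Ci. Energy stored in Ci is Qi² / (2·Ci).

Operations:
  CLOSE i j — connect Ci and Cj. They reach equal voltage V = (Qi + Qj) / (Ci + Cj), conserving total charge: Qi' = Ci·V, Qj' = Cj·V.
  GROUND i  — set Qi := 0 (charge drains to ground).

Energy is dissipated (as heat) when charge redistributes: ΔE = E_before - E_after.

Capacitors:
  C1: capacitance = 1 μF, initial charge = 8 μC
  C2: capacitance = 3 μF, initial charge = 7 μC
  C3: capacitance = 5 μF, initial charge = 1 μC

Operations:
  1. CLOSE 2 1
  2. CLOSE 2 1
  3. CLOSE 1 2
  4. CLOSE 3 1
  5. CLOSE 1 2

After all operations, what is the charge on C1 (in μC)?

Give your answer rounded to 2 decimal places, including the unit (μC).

Answer: 3.01 μC

Derivation:
Initial: C1(1μF, Q=8μC, V=8.00V), C2(3μF, Q=7μC, V=2.33V), C3(5μF, Q=1μC, V=0.20V)
Op 1: CLOSE 2-1: Q_total=15.00, C_total=4.00, V=3.75; Q2=11.25, Q1=3.75; dissipated=12.042
Op 2: CLOSE 2-1: Q_total=15.00, C_total=4.00, V=3.75; Q2=11.25, Q1=3.75; dissipated=0.000
Op 3: CLOSE 1-2: Q_total=15.00, C_total=4.00, V=3.75; Q1=3.75, Q2=11.25; dissipated=0.000
Op 4: CLOSE 3-1: Q_total=4.75, C_total=6.00, V=0.79; Q3=3.96, Q1=0.79; dissipated=5.251
Op 5: CLOSE 1-2: Q_total=12.04, C_total=4.00, V=3.01; Q1=3.01, Q2=9.03; dissipated=3.282
Final charges: Q1=3.01, Q2=9.03, Q3=3.96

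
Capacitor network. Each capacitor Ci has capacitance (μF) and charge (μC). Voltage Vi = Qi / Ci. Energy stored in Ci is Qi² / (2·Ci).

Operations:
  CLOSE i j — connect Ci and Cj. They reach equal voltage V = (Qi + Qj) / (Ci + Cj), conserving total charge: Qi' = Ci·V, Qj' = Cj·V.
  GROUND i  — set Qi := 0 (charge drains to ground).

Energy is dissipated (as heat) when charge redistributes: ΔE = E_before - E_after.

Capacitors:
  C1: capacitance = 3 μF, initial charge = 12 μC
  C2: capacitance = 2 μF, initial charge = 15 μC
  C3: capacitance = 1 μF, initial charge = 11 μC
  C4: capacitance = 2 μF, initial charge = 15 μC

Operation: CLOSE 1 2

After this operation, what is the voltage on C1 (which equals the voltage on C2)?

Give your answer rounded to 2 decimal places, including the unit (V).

Initial: C1(3μF, Q=12μC, V=4.00V), C2(2μF, Q=15μC, V=7.50V), C3(1μF, Q=11μC, V=11.00V), C4(2μF, Q=15μC, V=7.50V)
Op 1: CLOSE 1-2: Q_total=27.00, C_total=5.00, V=5.40; Q1=16.20, Q2=10.80; dissipated=7.350

Answer: 5.40 V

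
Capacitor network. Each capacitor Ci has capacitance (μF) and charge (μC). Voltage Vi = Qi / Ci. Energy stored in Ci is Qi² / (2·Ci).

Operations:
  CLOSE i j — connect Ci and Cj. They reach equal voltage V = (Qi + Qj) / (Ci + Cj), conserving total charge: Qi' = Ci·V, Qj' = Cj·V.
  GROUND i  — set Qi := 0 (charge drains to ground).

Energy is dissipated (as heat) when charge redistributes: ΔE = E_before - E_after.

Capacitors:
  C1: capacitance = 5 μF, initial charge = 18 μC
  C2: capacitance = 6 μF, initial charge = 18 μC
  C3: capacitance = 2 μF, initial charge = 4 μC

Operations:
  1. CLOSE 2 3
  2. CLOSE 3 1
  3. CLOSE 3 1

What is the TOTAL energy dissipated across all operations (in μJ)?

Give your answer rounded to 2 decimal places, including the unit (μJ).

Answer: 1.27 μJ

Derivation:
Initial: C1(5μF, Q=18μC, V=3.60V), C2(6μF, Q=18μC, V=3.00V), C3(2μF, Q=4μC, V=2.00V)
Op 1: CLOSE 2-3: Q_total=22.00, C_total=8.00, V=2.75; Q2=16.50, Q3=5.50; dissipated=0.750
Op 2: CLOSE 3-1: Q_total=23.50, C_total=7.00, V=3.36; Q3=6.71, Q1=16.79; dissipated=0.516
Op 3: CLOSE 3-1: Q_total=23.50, C_total=7.00, V=3.36; Q3=6.71, Q1=16.79; dissipated=0.000
Total dissipated: 1.266 μJ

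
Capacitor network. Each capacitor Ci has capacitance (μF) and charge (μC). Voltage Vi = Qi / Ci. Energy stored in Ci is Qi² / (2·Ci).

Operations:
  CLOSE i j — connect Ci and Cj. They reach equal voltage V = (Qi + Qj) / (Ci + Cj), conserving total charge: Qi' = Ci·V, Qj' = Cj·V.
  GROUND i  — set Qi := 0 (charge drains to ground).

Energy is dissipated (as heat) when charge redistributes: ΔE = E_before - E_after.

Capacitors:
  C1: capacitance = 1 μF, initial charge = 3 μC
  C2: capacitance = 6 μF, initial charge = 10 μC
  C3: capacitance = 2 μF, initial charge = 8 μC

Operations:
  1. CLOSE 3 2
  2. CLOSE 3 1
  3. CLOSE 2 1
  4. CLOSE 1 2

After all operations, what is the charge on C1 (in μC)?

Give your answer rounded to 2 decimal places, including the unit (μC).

Answer: 2.29 μC

Derivation:
Initial: C1(1μF, Q=3μC, V=3.00V), C2(6μF, Q=10μC, V=1.67V), C3(2μF, Q=8μC, V=4.00V)
Op 1: CLOSE 3-2: Q_total=18.00, C_total=8.00, V=2.25; Q3=4.50, Q2=13.50; dissipated=4.083
Op 2: CLOSE 3-1: Q_total=7.50, C_total=3.00, V=2.50; Q3=5.00, Q1=2.50; dissipated=0.188
Op 3: CLOSE 2-1: Q_total=16.00, C_total=7.00, V=2.29; Q2=13.71, Q1=2.29; dissipated=0.027
Op 4: CLOSE 1-2: Q_total=16.00, C_total=7.00, V=2.29; Q1=2.29, Q2=13.71; dissipated=0.000
Final charges: Q1=2.29, Q2=13.71, Q3=5.00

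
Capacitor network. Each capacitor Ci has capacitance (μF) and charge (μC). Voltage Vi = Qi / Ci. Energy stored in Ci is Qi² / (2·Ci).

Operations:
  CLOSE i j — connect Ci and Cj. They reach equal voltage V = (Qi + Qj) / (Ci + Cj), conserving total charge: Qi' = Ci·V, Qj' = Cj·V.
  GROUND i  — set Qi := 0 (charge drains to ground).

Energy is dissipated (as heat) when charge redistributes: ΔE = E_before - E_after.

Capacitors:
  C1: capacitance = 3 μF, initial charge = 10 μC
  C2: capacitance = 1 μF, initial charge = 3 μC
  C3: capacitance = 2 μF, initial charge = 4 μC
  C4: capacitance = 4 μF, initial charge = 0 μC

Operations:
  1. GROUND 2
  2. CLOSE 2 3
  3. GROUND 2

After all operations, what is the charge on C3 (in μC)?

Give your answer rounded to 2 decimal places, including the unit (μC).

Answer: 2.67 μC

Derivation:
Initial: C1(3μF, Q=10μC, V=3.33V), C2(1μF, Q=3μC, V=3.00V), C3(2μF, Q=4μC, V=2.00V), C4(4μF, Q=0μC, V=0.00V)
Op 1: GROUND 2: Q2=0; energy lost=4.500
Op 2: CLOSE 2-3: Q_total=4.00, C_total=3.00, V=1.33; Q2=1.33, Q3=2.67; dissipated=1.333
Op 3: GROUND 2: Q2=0; energy lost=0.889
Final charges: Q1=10.00, Q2=0.00, Q3=2.67, Q4=0.00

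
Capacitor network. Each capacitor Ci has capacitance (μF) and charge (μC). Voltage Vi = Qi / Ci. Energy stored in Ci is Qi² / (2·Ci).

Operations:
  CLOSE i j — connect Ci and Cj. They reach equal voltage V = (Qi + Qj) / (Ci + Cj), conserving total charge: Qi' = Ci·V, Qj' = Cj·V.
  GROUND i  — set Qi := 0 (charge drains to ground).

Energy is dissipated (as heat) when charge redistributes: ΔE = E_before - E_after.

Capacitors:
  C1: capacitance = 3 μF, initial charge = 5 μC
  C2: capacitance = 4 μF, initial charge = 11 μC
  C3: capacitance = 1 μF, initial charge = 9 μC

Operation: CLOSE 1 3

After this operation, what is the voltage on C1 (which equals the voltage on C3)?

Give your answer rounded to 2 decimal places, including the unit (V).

Initial: C1(3μF, Q=5μC, V=1.67V), C2(4μF, Q=11μC, V=2.75V), C3(1μF, Q=9μC, V=9.00V)
Op 1: CLOSE 1-3: Q_total=14.00, C_total=4.00, V=3.50; Q1=10.50, Q3=3.50; dissipated=20.167

Answer: 3.50 V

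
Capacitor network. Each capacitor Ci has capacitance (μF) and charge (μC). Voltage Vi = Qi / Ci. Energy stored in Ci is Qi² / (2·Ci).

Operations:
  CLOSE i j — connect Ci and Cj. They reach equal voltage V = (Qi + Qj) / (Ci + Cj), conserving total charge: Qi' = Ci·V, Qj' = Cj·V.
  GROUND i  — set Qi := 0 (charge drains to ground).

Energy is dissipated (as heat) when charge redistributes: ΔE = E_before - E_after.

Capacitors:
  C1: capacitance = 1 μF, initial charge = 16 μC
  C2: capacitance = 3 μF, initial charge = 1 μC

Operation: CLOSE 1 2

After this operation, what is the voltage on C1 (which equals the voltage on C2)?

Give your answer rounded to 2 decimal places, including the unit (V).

Answer: 4.25 V

Derivation:
Initial: C1(1μF, Q=16μC, V=16.00V), C2(3μF, Q=1μC, V=0.33V)
Op 1: CLOSE 1-2: Q_total=17.00, C_total=4.00, V=4.25; Q1=4.25, Q2=12.75; dissipated=92.042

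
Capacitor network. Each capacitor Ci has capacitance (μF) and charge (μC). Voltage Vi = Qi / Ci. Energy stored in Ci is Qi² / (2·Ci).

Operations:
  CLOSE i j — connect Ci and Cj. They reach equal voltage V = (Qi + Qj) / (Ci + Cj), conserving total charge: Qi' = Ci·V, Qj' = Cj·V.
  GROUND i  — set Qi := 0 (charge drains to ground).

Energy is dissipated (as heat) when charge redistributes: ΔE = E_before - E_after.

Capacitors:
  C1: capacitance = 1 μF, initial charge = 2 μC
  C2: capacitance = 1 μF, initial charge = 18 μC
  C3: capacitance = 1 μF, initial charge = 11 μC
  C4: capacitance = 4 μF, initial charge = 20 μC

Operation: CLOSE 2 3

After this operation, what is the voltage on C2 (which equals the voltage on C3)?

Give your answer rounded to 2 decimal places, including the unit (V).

Initial: C1(1μF, Q=2μC, V=2.00V), C2(1μF, Q=18μC, V=18.00V), C3(1μF, Q=11μC, V=11.00V), C4(4μF, Q=20μC, V=5.00V)
Op 1: CLOSE 2-3: Q_total=29.00, C_total=2.00, V=14.50; Q2=14.50, Q3=14.50; dissipated=12.250

Answer: 14.50 V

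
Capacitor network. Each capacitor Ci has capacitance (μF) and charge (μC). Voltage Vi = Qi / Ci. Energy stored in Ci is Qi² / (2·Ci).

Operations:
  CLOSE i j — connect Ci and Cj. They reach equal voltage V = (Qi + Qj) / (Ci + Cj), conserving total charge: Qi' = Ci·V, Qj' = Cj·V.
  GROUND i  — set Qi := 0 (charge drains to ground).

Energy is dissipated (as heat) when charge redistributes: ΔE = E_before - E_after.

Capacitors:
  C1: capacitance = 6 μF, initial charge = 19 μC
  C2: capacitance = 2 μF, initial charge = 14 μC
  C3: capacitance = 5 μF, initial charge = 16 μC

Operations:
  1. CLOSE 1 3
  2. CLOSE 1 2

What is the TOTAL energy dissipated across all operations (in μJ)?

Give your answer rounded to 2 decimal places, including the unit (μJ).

Answer: 10.94 μJ

Derivation:
Initial: C1(6μF, Q=19μC, V=3.17V), C2(2μF, Q=14μC, V=7.00V), C3(5μF, Q=16μC, V=3.20V)
Op 1: CLOSE 1-3: Q_total=35.00, C_total=11.00, V=3.18; Q1=19.09, Q3=15.91; dissipated=0.002
Op 2: CLOSE 1-2: Q_total=33.09, C_total=8.00, V=4.14; Q1=24.82, Q2=8.27; dissipated=10.934
Total dissipated: 10.935 μJ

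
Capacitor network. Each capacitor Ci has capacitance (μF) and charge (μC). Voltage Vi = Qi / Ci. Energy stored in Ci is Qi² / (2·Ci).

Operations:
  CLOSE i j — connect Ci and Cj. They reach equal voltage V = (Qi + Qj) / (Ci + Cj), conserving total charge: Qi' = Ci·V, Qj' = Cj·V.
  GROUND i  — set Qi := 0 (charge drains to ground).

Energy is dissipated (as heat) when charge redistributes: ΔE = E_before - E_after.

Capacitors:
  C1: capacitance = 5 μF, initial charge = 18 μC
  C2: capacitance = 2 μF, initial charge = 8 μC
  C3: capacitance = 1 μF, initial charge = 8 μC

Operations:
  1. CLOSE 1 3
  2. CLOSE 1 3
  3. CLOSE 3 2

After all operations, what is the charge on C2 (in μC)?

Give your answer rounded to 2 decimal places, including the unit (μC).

Initial: C1(5μF, Q=18μC, V=3.60V), C2(2μF, Q=8μC, V=4.00V), C3(1μF, Q=8μC, V=8.00V)
Op 1: CLOSE 1-3: Q_total=26.00, C_total=6.00, V=4.33; Q1=21.67, Q3=4.33; dissipated=8.067
Op 2: CLOSE 1-3: Q_total=26.00, C_total=6.00, V=4.33; Q1=21.67, Q3=4.33; dissipated=0.000
Op 3: CLOSE 3-2: Q_total=12.33, C_total=3.00, V=4.11; Q3=4.11, Q2=8.22; dissipated=0.037
Final charges: Q1=21.67, Q2=8.22, Q3=4.11

Answer: 8.22 μC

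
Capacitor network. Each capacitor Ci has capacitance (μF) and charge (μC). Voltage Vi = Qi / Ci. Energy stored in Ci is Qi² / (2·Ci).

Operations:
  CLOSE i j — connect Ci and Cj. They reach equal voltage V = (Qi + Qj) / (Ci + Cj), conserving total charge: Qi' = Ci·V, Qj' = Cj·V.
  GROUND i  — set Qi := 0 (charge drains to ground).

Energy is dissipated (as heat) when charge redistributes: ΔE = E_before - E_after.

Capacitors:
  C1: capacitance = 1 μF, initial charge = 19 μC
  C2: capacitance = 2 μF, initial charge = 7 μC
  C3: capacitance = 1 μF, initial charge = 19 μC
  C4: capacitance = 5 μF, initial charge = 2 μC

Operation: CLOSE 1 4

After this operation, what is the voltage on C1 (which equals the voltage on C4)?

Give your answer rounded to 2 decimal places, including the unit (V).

Answer: 3.50 V

Derivation:
Initial: C1(1μF, Q=19μC, V=19.00V), C2(2μF, Q=7μC, V=3.50V), C3(1μF, Q=19μC, V=19.00V), C4(5μF, Q=2μC, V=0.40V)
Op 1: CLOSE 1-4: Q_total=21.00, C_total=6.00, V=3.50; Q1=3.50, Q4=17.50; dissipated=144.150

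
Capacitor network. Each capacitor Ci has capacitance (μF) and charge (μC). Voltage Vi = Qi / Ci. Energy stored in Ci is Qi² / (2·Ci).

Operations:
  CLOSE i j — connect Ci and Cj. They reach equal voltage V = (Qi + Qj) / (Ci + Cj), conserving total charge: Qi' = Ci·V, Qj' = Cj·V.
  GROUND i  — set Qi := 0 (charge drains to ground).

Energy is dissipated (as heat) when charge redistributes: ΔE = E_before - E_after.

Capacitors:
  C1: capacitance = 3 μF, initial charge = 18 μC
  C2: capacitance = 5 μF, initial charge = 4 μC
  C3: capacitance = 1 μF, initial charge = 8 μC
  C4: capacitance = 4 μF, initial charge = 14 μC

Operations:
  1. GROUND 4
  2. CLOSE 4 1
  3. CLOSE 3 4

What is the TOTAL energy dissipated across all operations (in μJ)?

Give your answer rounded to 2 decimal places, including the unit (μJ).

Answer: 67.14 μJ

Derivation:
Initial: C1(3μF, Q=18μC, V=6.00V), C2(5μF, Q=4μC, V=0.80V), C3(1μF, Q=8μC, V=8.00V), C4(4μF, Q=14μC, V=3.50V)
Op 1: GROUND 4: Q4=0; energy lost=24.500
Op 2: CLOSE 4-1: Q_total=18.00, C_total=7.00, V=2.57; Q4=10.29, Q1=7.71; dissipated=30.857
Op 3: CLOSE 3-4: Q_total=18.29, C_total=5.00, V=3.66; Q3=3.66, Q4=14.63; dissipated=11.788
Total dissipated: 67.145 μJ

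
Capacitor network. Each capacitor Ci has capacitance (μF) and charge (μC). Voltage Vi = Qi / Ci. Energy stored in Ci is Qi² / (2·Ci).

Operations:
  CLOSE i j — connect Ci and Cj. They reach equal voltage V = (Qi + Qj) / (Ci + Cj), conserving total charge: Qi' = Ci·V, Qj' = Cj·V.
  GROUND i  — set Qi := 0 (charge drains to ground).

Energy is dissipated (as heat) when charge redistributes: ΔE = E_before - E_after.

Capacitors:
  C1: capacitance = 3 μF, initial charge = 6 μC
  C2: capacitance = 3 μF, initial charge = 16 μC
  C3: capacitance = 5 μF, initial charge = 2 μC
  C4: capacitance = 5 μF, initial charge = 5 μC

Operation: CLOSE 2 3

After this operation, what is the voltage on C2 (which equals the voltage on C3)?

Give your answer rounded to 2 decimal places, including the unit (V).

Answer: 2.25 V

Derivation:
Initial: C1(3μF, Q=6μC, V=2.00V), C2(3μF, Q=16μC, V=5.33V), C3(5μF, Q=2μC, V=0.40V), C4(5μF, Q=5μC, V=1.00V)
Op 1: CLOSE 2-3: Q_total=18.00, C_total=8.00, V=2.25; Q2=6.75, Q3=11.25; dissipated=22.817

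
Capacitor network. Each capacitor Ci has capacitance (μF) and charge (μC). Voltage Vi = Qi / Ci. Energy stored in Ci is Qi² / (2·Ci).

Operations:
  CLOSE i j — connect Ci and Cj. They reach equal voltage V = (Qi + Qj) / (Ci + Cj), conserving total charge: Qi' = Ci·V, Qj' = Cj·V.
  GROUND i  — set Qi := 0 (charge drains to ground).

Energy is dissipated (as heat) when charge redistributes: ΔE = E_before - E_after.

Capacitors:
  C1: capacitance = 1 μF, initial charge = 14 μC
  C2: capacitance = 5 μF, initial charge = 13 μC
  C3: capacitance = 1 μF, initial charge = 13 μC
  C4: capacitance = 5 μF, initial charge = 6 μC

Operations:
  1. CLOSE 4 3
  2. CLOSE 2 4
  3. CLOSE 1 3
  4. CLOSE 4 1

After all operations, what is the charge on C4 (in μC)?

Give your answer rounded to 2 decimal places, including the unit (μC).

Answer: 19.17 μC

Derivation:
Initial: C1(1μF, Q=14μC, V=14.00V), C2(5μF, Q=13μC, V=2.60V), C3(1μF, Q=13μC, V=13.00V), C4(5μF, Q=6μC, V=1.20V)
Op 1: CLOSE 4-3: Q_total=19.00, C_total=6.00, V=3.17; Q4=15.83, Q3=3.17; dissipated=58.017
Op 2: CLOSE 2-4: Q_total=28.83, C_total=10.00, V=2.88; Q2=14.42, Q4=14.42; dissipated=0.401
Op 3: CLOSE 1-3: Q_total=17.17, C_total=2.00, V=8.58; Q1=8.58, Q3=8.58; dissipated=29.340
Op 4: CLOSE 4-1: Q_total=23.00, C_total=6.00, V=3.83; Q4=19.17, Q1=3.83; dissipated=13.537
Final charges: Q1=3.83, Q2=14.42, Q3=8.58, Q4=19.17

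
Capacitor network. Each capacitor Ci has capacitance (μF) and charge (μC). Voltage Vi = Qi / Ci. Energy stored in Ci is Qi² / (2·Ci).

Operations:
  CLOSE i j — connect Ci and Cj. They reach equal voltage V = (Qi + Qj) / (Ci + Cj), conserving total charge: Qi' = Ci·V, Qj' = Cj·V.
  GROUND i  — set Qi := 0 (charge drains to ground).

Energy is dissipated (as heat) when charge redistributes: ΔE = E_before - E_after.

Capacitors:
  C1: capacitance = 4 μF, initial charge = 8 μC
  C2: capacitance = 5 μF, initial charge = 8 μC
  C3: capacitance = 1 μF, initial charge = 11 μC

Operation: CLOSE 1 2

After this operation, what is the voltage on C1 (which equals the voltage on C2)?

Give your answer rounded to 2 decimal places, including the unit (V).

Initial: C1(4μF, Q=8μC, V=2.00V), C2(5μF, Q=8μC, V=1.60V), C3(1μF, Q=11μC, V=11.00V)
Op 1: CLOSE 1-2: Q_total=16.00, C_total=9.00, V=1.78; Q1=7.11, Q2=8.89; dissipated=0.178

Answer: 1.78 V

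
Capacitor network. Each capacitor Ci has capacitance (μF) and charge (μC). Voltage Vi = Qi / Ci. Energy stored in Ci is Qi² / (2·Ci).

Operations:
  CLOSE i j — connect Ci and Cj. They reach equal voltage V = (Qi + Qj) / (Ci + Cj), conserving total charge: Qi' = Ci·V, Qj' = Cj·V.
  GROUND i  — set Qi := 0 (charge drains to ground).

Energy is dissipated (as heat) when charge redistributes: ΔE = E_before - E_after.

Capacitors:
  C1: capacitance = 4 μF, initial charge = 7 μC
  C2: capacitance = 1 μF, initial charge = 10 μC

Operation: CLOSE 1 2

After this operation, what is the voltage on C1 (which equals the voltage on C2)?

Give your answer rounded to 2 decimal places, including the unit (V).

Initial: C1(4μF, Q=7μC, V=1.75V), C2(1μF, Q=10μC, V=10.00V)
Op 1: CLOSE 1-2: Q_total=17.00, C_total=5.00, V=3.40; Q1=13.60, Q2=3.40; dissipated=27.225

Answer: 3.40 V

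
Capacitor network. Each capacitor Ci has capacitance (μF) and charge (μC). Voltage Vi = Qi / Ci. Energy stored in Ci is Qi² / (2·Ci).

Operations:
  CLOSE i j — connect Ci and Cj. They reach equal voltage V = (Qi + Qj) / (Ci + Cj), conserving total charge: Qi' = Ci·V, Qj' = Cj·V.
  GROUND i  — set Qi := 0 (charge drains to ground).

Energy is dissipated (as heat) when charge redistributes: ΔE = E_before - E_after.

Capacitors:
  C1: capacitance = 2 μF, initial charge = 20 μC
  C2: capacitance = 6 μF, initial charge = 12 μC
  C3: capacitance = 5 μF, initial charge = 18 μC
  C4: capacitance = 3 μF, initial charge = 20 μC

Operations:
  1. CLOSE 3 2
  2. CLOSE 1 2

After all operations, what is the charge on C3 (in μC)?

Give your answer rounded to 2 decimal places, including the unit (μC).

Answer: 13.64 μC

Derivation:
Initial: C1(2μF, Q=20μC, V=10.00V), C2(6μF, Q=12μC, V=2.00V), C3(5μF, Q=18μC, V=3.60V), C4(3μF, Q=20μC, V=6.67V)
Op 1: CLOSE 3-2: Q_total=30.00, C_total=11.00, V=2.73; Q3=13.64, Q2=16.36; dissipated=3.491
Op 2: CLOSE 1-2: Q_total=36.36, C_total=8.00, V=4.55; Q1=9.09, Q2=27.27; dissipated=39.669
Final charges: Q1=9.09, Q2=27.27, Q3=13.64, Q4=20.00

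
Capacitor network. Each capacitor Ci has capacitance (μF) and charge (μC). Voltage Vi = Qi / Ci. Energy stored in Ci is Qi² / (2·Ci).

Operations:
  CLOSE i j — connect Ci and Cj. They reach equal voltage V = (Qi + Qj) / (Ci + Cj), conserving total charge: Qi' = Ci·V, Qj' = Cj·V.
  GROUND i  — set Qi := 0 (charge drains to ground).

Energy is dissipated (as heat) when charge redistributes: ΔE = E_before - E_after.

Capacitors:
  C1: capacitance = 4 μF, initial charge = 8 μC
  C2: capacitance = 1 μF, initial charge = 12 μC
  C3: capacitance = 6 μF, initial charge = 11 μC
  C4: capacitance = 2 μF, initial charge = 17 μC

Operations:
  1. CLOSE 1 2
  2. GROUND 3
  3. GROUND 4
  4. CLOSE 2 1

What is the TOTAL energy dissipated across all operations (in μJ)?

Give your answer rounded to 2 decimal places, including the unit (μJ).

Initial: C1(4μF, Q=8μC, V=2.00V), C2(1μF, Q=12μC, V=12.00V), C3(6μF, Q=11μC, V=1.83V), C4(2μF, Q=17μC, V=8.50V)
Op 1: CLOSE 1-2: Q_total=20.00, C_total=5.00, V=4.00; Q1=16.00, Q2=4.00; dissipated=40.000
Op 2: GROUND 3: Q3=0; energy lost=10.083
Op 3: GROUND 4: Q4=0; energy lost=72.250
Op 4: CLOSE 2-1: Q_total=20.00, C_total=5.00, V=4.00; Q2=4.00, Q1=16.00; dissipated=0.000
Total dissipated: 122.333 μJ

Answer: 122.33 μJ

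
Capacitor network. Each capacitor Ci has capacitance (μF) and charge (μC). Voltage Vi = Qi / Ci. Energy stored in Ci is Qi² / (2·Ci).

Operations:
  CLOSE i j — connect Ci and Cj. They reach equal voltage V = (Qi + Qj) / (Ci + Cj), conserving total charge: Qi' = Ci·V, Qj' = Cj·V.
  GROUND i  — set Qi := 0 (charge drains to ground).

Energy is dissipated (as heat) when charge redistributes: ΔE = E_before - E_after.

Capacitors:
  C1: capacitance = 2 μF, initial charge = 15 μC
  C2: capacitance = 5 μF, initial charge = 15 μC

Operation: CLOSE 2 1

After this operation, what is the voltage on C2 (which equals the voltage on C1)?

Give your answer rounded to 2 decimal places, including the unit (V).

Initial: C1(2μF, Q=15μC, V=7.50V), C2(5μF, Q=15μC, V=3.00V)
Op 1: CLOSE 2-1: Q_total=30.00, C_total=7.00, V=4.29; Q2=21.43, Q1=8.57; dissipated=14.464

Answer: 4.29 V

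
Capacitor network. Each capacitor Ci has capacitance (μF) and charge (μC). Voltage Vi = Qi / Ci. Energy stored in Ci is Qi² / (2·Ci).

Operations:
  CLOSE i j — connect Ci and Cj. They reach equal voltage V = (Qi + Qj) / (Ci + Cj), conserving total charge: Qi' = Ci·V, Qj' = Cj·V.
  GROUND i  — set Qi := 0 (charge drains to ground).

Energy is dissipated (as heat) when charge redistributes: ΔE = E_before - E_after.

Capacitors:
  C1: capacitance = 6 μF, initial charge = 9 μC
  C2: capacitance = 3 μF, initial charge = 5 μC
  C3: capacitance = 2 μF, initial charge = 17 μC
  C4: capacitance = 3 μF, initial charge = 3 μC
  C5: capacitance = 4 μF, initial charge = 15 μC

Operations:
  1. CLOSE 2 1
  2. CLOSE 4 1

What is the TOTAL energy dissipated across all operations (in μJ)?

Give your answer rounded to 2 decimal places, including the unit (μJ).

Answer: 0.34 μJ

Derivation:
Initial: C1(6μF, Q=9μC, V=1.50V), C2(3μF, Q=5μC, V=1.67V), C3(2μF, Q=17μC, V=8.50V), C4(3μF, Q=3μC, V=1.00V), C5(4μF, Q=15μC, V=3.75V)
Op 1: CLOSE 2-1: Q_total=14.00, C_total=9.00, V=1.56; Q2=4.67, Q1=9.33; dissipated=0.028
Op 2: CLOSE 4-1: Q_total=12.33, C_total=9.00, V=1.37; Q4=4.11, Q1=8.22; dissipated=0.309
Total dissipated: 0.336 μJ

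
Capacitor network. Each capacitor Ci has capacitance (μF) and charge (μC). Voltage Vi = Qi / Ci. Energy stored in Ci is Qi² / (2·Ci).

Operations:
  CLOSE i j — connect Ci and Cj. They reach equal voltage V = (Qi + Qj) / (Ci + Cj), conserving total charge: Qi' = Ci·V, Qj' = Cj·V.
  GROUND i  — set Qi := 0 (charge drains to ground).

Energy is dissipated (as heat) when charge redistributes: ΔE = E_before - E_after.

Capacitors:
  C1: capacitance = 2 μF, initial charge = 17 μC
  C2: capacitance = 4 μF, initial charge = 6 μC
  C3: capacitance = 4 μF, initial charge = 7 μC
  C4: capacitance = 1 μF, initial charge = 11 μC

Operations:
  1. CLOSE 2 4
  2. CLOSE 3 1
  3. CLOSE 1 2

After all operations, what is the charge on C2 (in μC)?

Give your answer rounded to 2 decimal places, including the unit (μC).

Answer: 14.40 μC

Derivation:
Initial: C1(2μF, Q=17μC, V=8.50V), C2(4μF, Q=6μC, V=1.50V), C3(4μF, Q=7μC, V=1.75V), C4(1μF, Q=11μC, V=11.00V)
Op 1: CLOSE 2-4: Q_total=17.00, C_total=5.00, V=3.40; Q2=13.60, Q4=3.40; dissipated=36.100
Op 2: CLOSE 3-1: Q_total=24.00, C_total=6.00, V=4.00; Q3=16.00, Q1=8.00; dissipated=30.375
Op 3: CLOSE 1-2: Q_total=21.60, C_total=6.00, V=3.60; Q1=7.20, Q2=14.40; dissipated=0.240
Final charges: Q1=7.20, Q2=14.40, Q3=16.00, Q4=3.40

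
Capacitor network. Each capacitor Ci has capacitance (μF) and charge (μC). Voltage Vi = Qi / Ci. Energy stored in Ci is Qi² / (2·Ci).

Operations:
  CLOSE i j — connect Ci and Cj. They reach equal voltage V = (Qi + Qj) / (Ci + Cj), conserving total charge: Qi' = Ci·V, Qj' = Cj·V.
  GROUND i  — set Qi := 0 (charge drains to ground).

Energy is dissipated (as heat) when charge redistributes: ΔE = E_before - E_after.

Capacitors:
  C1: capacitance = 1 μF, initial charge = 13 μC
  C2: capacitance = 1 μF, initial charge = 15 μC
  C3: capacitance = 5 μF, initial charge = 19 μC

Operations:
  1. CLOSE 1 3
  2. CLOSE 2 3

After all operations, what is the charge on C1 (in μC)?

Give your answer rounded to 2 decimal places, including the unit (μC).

Initial: C1(1μF, Q=13μC, V=13.00V), C2(1μF, Q=15μC, V=15.00V), C3(5μF, Q=19μC, V=3.80V)
Op 1: CLOSE 1-3: Q_total=32.00, C_total=6.00, V=5.33; Q1=5.33, Q3=26.67; dissipated=35.267
Op 2: CLOSE 2-3: Q_total=41.67, C_total=6.00, V=6.94; Q2=6.94, Q3=34.72; dissipated=38.935
Final charges: Q1=5.33, Q2=6.94, Q3=34.72

Answer: 5.33 μC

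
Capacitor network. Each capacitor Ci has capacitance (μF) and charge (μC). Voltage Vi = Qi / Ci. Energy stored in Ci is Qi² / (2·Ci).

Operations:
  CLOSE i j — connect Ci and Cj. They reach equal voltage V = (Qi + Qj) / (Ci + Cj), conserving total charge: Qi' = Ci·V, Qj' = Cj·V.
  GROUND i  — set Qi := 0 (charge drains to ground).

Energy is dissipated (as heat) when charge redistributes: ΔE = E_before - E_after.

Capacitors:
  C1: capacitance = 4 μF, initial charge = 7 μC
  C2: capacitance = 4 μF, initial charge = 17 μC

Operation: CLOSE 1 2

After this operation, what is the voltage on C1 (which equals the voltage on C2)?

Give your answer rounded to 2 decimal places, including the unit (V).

Initial: C1(4μF, Q=7μC, V=1.75V), C2(4μF, Q=17μC, V=4.25V)
Op 1: CLOSE 1-2: Q_total=24.00, C_total=8.00, V=3.00; Q1=12.00, Q2=12.00; dissipated=6.250

Answer: 3.00 V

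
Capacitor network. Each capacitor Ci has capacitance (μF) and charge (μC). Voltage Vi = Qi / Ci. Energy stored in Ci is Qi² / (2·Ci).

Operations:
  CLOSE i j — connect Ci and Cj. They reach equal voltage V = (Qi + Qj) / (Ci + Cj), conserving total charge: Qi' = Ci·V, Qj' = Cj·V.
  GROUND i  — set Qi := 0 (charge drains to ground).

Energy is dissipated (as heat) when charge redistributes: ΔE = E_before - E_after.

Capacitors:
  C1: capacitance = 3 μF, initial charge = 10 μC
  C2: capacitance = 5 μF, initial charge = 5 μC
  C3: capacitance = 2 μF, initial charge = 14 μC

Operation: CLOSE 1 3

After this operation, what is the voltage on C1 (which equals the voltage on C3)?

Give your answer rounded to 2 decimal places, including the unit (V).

Initial: C1(3μF, Q=10μC, V=3.33V), C2(5μF, Q=5μC, V=1.00V), C3(2μF, Q=14μC, V=7.00V)
Op 1: CLOSE 1-3: Q_total=24.00, C_total=5.00, V=4.80; Q1=14.40, Q3=9.60; dissipated=8.067

Answer: 4.80 V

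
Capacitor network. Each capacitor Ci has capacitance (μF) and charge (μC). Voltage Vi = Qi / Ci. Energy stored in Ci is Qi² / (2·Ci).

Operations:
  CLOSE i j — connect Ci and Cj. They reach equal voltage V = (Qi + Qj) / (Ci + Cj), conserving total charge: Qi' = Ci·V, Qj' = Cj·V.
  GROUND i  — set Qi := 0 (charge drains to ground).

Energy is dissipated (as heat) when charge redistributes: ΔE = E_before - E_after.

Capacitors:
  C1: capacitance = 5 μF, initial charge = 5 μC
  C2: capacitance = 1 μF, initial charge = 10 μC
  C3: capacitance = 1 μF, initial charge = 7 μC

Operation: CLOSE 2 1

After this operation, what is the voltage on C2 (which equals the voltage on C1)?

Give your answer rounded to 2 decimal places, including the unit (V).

Answer: 2.50 V

Derivation:
Initial: C1(5μF, Q=5μC, V=1.00V), C2(1μF, Q=10μC, V=10.00V), C3(1μF, Q=7μC, V=7.00V)
Op 1: CLOSE 2-1: Q_total=15.00, C_total=6.00, V=2.50; Q2=2.50, Q1=12.50; dissipated=33.750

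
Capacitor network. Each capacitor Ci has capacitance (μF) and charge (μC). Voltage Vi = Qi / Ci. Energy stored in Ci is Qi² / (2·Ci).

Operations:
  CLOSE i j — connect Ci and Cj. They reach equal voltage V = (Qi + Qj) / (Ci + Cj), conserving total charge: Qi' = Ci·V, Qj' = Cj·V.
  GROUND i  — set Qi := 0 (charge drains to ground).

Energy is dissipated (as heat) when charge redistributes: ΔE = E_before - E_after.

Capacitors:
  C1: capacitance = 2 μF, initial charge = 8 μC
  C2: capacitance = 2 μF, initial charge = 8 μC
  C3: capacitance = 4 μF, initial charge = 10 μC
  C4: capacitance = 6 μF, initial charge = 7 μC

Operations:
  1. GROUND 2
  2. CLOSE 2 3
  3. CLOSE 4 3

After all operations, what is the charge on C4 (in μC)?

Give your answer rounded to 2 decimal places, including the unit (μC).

Initial: C1(2μF, Q=8μC, V=4.00V), C2(2μF, Q=8μC, V=4.00V), C3(4μF, Q=10μC, V=2.50V), C4(6μF, Q=7μC, V=1.17V)
Op 1: GROUND 2: Q2=0; energy lost=16.000
Op 2: CLOSE 2-3: Q_total=10.00, C_total=6.00, V=1.67; Q2=3.33, Q3=6.67; dissipated=4.167
Op 3: CLOSE 4-3: Q_total=13.67, C_total=10.00, V=1.37; Q4=8.20, Q3=5.47; dissipated=0.300
Final charges: Q1=8.00, Q2=3.33, Q3=5.47, Q4=8.20

Answer: 8.20 μC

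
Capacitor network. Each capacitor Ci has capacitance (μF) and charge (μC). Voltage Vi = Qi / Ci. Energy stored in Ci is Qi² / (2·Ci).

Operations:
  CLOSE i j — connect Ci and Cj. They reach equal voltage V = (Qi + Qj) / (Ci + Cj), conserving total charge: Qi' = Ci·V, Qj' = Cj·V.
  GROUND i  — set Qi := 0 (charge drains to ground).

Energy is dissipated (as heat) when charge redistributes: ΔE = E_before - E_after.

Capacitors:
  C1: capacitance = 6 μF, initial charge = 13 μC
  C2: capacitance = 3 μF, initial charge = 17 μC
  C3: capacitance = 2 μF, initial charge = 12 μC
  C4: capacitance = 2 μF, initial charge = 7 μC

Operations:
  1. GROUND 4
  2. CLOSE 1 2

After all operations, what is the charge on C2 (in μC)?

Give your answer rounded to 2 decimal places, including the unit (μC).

Initial: C1(6μF, Q=13μC, V=2.17V), C2(3μF, Q=17μC, V=5.67V), C3(2μF, Q=12μC, V=6.00V), C4(2μF, Q=7μC, V=3.50V)
Op 1: GROUND 4: Q4=0; energy lost=12.250
Op 2: CLOSE 1-2: Q_total=30.00, C_total=9.00, V=3.33; Q1=20.00, Q2=10.00; dissipated=12.250
Final charges: Q1=20.00, Q2=10.00, Q3=12.00, Q4=0.00

Answer: 10.00 μC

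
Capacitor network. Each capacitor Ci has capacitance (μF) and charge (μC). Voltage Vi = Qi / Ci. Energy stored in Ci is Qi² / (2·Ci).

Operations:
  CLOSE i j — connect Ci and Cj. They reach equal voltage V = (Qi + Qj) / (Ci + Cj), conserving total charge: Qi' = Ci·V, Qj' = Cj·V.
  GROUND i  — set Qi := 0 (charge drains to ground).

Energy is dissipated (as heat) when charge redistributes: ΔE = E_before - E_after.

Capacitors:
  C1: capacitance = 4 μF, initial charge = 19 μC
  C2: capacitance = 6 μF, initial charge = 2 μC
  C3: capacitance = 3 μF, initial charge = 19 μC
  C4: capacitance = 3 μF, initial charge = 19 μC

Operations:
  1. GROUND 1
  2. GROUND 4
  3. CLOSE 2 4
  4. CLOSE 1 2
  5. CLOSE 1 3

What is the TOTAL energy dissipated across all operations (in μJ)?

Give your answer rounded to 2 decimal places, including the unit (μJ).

Answer: 138.41 μJ

Derivation:
Initial: C1(4μF, Q=19μC, V=4.75V), C2(6μF, Q=2μC, V=0.33V), C3(3μF, Q=19μC, V=6.33V), C4(3μF, Q=19μC, V=6.33V)
Op 1: GROUND 1: Q1=0; energy lost=45.125
Op 2: GROUND 4: Q4=0; energy lost=60.167
Op 3: CLOSE 2-4: Q_total=2.00, C_total=9.00, V=0.22; Q2=1.33, Q4=0.67; dissipated=0.111
Op 4: CLOSE 1-2: Q_total=1.33, C_total=10.00, V=0.13; Q1=0.53, Q2=0.80; dissipated=0.059
Op 5: CLOSE 1-3: Q_total=19.53, C_total=7.00, V=2.79; Q1=11.16, Q3=8.37; dissipated=32.949
Total dissipated: 138.411 μJ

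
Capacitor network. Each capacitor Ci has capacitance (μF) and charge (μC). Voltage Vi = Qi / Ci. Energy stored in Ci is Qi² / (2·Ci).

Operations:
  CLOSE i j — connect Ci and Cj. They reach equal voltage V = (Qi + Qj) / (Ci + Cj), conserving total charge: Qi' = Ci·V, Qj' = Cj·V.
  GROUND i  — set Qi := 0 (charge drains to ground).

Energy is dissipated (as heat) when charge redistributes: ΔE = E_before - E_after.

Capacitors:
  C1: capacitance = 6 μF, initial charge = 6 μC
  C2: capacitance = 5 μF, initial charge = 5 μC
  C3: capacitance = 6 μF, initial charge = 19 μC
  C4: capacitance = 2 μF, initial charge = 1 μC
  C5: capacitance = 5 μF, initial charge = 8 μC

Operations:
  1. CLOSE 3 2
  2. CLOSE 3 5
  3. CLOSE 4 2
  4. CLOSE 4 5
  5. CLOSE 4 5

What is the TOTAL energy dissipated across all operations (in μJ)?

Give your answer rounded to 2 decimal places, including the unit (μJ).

Answer: 8.92 μJ

Derivation:
Initial: C1(6μF, Q=6μC, V=1.00V), C2(5μF, Q=5μC, V=1.00V), C3(6μF, Q=19μC, V=3.17V), C4(2μF, Q=1μC, V=0.50V), C5(5μF, Q=8μC, V=1.60V)
Op 1: CLOSE 3-2: Q_total=24.00, C_total=11.00, V=2.18; Q3=13.09, Q2=10.91; dissipated=6.402
Op 2: CLOSE 3-5: Q_total=21.09, C_total=11.00, V=1.92; Q3=11.50, Q5=9.59; dissipated=0.462
Op 3: CLOSE 4-2: Q_total=11.91, C_total=7.00, V=1.70; Q4=3.40, Q2=8.51; dissipated=2.020
Op 4: CLOSE 4-5: Q_total=12.99, C_total=7.00, V=1.86; Q4=3.71, Q5=9.28; dissipated=0.033
Op 5: CLOSE 4-5: Q_total=12.99, C_total=7.00, V=1.86; Q4=3.71, Q5=9.28; dissipated=0.000
Total dissipated: 8.917 μJ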